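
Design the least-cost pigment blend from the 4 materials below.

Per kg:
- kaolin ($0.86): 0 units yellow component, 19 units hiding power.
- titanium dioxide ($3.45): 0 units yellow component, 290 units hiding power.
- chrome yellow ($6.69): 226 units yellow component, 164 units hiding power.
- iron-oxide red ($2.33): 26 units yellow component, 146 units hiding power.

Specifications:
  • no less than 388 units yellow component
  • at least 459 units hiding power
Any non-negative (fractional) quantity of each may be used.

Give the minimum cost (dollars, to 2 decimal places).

Set it up as a linear program. Let x1 = kg of kaolin, x2 = kg of titanium dioxide, x3 = kg of chrome yellow, x4 = kg of iron-oxide red.
Minimize 0.86x1 + 3.45x2 + 6.69x3 + 2.33x4 with:
  226x3 + 26x4 ≥ 388   (yellow component)
  19x1 + 290x2 + 164x3 + 146x4 ≥ 459   (hiding power)
  x1, x2, x3, x4 ≥ 0.
The minimum-cost mix takes nothing from kaolin, iron-oxide red — only titanium dioxide, chrome yellow. There the yellow component and hiding power constraints are tight.
Solving gives x2 = 0.6119, x3 = 1.717.
Hence cost = 3.45·0.6119 + 6.69·1.717 = $13.5978.

$13.60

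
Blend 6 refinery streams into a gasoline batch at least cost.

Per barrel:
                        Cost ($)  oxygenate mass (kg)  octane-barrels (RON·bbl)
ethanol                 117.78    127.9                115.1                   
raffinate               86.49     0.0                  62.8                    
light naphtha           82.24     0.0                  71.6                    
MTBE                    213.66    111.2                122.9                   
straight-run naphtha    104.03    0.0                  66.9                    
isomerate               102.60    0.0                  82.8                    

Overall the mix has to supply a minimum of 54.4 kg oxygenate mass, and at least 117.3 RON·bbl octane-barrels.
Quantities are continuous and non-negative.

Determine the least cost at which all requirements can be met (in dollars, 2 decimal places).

$120.03

Let x1 = barrels of ethanol, x2 = barrels of raffinate, x3 = barrels of light naphtha, x4 = barrels of MTBE, x5 = barrels of straight-run naphtha, x6 = barrels of isomerate.
Minimise 117.78x1 + 86.49x2 + 82.24x3 + 213.66x4 + 104.03x5 + 102.6x6 s.t.:
  127.9x1 + 111.2x4 ≥ 54.4   (oxygenate mass)
  115.1x1 + 62.8x2 + 71.6x3 + 122.9x4 + 66.9x5 + 82.8x6 ≥ 117.3   (octane-barrels)
  x1, x2, x3, x4, x5, x6 ≥ 0.
The optimal basis is {ethanol}; raffinate, light naphtha, MTBE, straight-run naphtha, isomerate drop out. The octane-barrels requirement is met with equality.
Optimal quantities: ethanol = 1.0191 barrels.
Total cost: 117.78·1.0191 = 120.0296.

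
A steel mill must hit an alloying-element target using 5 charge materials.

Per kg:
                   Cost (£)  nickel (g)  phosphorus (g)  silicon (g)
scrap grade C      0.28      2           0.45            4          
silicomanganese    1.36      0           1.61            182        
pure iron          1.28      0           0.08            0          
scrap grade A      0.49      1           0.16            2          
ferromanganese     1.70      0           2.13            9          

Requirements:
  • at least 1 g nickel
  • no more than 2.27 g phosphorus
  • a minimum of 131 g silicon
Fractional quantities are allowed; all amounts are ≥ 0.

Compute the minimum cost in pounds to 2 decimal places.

Treat it as an LP. Let x1 = kg of scrap grade C, x2 = kg of silicomanganese, x3 = kg of pure iron, x4 = kg of scrap grade A, x5 = kg of ferromanganese.
min 0.28x1 + 1.36x2 + 1.28x3 + 0.49x4 + 1.7x5 s.t.:
  2x1 + 1x4 ≥ 1   (nickel)
  0.45x1 + 1.61x2 + 0.08x3 + 0.16x4 + 2.13x5 ≤ 2.27   (phosphorus)
  4x1 + 182x2 + 2x4 + 9x5 ≥ 131   (silicon)
  x1, x2, x3, x4, x5 ≥ 0.
The optimal basis is {scrap grade C, silicomanganese}; pure iron, scrap grade A, ferromanganese drop out. Binding constraints: nickel and silicon.
That vertex is x1 = 0.5, x2 = 0.7088.
Objective = 0.28·0.5 + 1.36·0.7088 = 1.1040.

£1.10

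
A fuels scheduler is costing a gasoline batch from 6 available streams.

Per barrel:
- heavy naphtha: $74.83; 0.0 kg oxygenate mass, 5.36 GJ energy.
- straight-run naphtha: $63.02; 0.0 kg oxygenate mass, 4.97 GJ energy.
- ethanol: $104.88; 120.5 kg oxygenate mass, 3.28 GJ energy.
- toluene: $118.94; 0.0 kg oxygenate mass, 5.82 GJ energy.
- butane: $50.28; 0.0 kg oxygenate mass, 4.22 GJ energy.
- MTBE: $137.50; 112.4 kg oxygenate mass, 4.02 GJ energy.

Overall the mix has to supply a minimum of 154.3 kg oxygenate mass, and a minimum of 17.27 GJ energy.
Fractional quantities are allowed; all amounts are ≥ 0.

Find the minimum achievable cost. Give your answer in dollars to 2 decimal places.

Set it up as a linear program. Let x1 = barrels of heavy naphtha, x2 = barrels of straight-run naphtha, x3 = barrels of ethanol, x4 = barrels of toluene, x5 = barrels of butane, x6 = barrels of MTBE.
Minimise 74.83x1 + 63.02x2 + 104.88x3 + 118.94x4 + 50.28x5 + 137.5x6 subject to:
  120.5x3 + 112.4x6 ≥ 154.3   (oxygenate mass)
  5.36x1 + 4.97x2 + 3.28x3 + 5.82x4 + 4.22x5 + 4.02x6 ≥ 17.27   (energy)
  x1, x2, x3, x4, x5, x6 ≥ 0.
At the optimum only ethanol, butane are positive (heavy naphtha, straight-run naphtha, toluene, MTBE = 0). The oxygenate mass and energy requirements are met with equality.
That vertex is x3 = 1.2805, x5 = 3.0971.
Total cost: 104.88·1.2805 + 50.28·3.0971 = 290.0210.

$290.02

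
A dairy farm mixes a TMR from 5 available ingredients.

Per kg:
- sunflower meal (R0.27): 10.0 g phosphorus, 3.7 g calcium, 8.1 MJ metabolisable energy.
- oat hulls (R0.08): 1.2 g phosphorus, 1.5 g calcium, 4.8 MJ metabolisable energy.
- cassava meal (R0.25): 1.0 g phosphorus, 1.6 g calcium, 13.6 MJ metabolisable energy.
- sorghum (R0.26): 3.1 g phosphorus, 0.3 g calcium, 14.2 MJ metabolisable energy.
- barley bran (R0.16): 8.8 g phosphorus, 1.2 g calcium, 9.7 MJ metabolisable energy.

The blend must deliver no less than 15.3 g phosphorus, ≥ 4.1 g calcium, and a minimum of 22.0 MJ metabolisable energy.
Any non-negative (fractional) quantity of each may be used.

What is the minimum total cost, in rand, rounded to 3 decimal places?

Let x1 = kg of sunflower meal, x2 = kg of oat hulls, x3 = kg of cassava meal, x4 = kg of sorghum, x5 = kg of barley bran.
min 0.27x1 + 0.08x2 + 0.25x3 + 0.26x4 + 0.16x5 subject to:
  10x1 + 1.2x2 + 1x3 + 3.1x4 + 8.8x5 ≥ 15.3   (phosphorus)
  3.7x1 + 1.5x2 + 1.6x3 + 0.3x4 + 1.2x5 ≥ 4.1   (calcium)
  8.1x1 + 4.8x2 + 13.6x3 + 14.2x4 + 9.7x5 ≥ 22   (metabolisable energy)
  x1, x2, x3, x4, x5 ≥ 0.
The optimal basis is {sunflower meal, oat hulls, barley bran}; cassava meal, sorghum drop out. There the phosphorus, calcium, metabolisable energy constraints are tight.
Optimal quantities: sunflower meal = 0.01159 kg, oat hulls = 1.487 kg, barley bran = 1.523 kg.
Hence cost = 0.27·0.01159 + 0.08·1.487 + 0.16·1.523 = R0.36577.

R0.366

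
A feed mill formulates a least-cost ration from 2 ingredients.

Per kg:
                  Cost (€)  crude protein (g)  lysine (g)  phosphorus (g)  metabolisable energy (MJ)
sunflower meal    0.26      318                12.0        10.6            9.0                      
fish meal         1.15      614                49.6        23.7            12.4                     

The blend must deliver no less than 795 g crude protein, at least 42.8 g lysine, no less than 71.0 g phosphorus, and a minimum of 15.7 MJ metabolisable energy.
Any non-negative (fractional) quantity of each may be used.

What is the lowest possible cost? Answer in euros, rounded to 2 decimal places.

Treat it as an LP. Let x1 = kg of sunflower meal, x2 = kg of fish meal.
Minimize 0.26x1 + 1.15x2 s.t.:
  318x1 + 614x2 ≥ 795   (crude protein)
  12x1 + 49.6x2 ≥ 42.8   (lysine)
  10.6x1 + 23.7x2 ≥ 71   (phosphorus)
  9x1 + 12.4x2 ≥ 15.7   (metabolisable energy)
  x1, x2 ≥ 0.
The optimal basis is {sunflower meal}; fish meal drops out. There the phosphorus constraint is tight.
That vertex is x1 = 6.698.
Total cost: 0.26·6.698 = 1.7415.

€1.74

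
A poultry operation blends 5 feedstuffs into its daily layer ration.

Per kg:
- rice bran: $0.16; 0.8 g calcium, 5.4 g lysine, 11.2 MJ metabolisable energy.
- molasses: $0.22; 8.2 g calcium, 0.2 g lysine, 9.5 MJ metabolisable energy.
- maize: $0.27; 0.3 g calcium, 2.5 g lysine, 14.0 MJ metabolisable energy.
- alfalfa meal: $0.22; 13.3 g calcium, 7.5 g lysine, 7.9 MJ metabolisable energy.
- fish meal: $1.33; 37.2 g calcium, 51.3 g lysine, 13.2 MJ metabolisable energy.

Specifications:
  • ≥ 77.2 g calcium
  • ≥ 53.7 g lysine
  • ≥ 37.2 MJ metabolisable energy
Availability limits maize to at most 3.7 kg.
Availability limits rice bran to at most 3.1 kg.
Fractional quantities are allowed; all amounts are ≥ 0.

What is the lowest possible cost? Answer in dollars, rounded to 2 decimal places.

$1.52

Set it up as a linear program. Let x1 = kg of rice bran, x2 = kg of molasses, x3 = kg of maize, x4 = kg of alfalfa meal, x5 = kg of fish meal.
min 0.16x1 + 0.22x2 + 0.27x3 + 0.22x4 + 1.33x5 with:
  0.8x1 + 8.2x2 + 0.3x3 + 13.3x4 + 37.2x5 ≥ 77.2   (calcium)
  5.4x1 + 0.2x2 + 2.5x3 + 7.5x4 + 51.3x5 ≥ 53.7   (lysine)
  11.2x1 + 9.5x2 + 14x3 + 7.9x4 + 13.2x5 ≥ 37.2   (metabolisable energy)
  x3 ≤ 3.7
  x1 ≤ 3.1
  x1, x2, x3, x4, x5 ≥ 0.
At the optimum only alfalfa meal, fish meal are positive (rice bran, molasses, maize = 0). The calcium and lysine requirements are met with equality.
So alfalfa meal = 4.867 kg, fish meal = 0.3353 kg.
Cost = 0.22·4.867 + 1.33·0.3353 = 1.5167.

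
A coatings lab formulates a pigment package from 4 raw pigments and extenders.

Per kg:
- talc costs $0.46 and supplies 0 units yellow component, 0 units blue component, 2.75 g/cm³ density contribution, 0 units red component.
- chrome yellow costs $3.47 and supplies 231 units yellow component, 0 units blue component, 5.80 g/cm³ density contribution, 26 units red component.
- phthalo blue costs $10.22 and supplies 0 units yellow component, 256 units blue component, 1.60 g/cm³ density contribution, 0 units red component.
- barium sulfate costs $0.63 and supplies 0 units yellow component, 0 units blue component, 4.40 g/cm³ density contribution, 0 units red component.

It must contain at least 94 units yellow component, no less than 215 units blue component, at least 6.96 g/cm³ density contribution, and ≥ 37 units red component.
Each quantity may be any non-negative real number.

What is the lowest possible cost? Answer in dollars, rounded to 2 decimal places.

$13.52

Let x1 = kg of talc, x2 = kg of chrome yellow, x3 = kg of phthalo blue, x4 = kg of barium sulfate.
Minimise 0.46x1 + 3.47x2 + 10.22x3 + 0.63x4 with:
  231x2 ≥ 94   (yellow component)
  256x3 ≥ 215   (blue component)
  2.75x1 + 5.8x2 + 1.6x3 + 4.4x4 ≥ 6.96   (density contribution)
  26x2 ≥ 37   (red component)
  x1, x2, x3, x4 ≥ 0.
At the optimum only chrome yellow, phthalo blue are positive (talc, barium sulfate = 0). The blue component and red component requirements are met with equality.
So chrome yellow = 1.423 kg, phthalo blue = 0.8398 kg.
Cost = 3.47·1.423 + 10.22·0.8398 = 13.5206.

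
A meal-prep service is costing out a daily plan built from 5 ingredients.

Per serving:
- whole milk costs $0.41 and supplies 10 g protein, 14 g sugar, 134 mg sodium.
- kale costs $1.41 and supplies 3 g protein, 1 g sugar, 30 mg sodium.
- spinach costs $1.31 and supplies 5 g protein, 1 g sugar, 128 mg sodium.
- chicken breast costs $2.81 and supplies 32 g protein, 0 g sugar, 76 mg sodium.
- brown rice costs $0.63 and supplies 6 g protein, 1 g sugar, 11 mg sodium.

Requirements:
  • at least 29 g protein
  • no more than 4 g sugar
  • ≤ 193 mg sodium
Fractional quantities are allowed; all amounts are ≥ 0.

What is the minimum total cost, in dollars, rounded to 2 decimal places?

$2.41

This is a linear program. Let x1 = servings of whole milk, x2 = servings of kale, x3 = servings of spinach, x4 = servings of chicken breast, x5 = servings of brown rice.
Minimize 0.41x1 + 1.41x2 + 1.31x3 + 2.81x4 + 0.63x5 with:
  10x1 + 3x2 + 5x3 + 32x4 + 6x5 ≥ 29   (protein)
  14x1 + 1x2 + 1x3 + 1x5 ≤ 4   (sugar)
  134x1 + 30x2 + 128x3 + 76x4 + 11x5 ≤ 193   (sodium)
  x1, x2, x3, x4, x5 ≥ 0.
The minimum-cost mix takes nothing from kale, spinach, brown rice — only whole milk, chicken breast. There the protein and sugar constraints are tight.
That vertex is x1 = 0.2857, x4 = 0.817.
Hence cost = 0.41·0.2857 + 2.81·0.817 = $2.4129.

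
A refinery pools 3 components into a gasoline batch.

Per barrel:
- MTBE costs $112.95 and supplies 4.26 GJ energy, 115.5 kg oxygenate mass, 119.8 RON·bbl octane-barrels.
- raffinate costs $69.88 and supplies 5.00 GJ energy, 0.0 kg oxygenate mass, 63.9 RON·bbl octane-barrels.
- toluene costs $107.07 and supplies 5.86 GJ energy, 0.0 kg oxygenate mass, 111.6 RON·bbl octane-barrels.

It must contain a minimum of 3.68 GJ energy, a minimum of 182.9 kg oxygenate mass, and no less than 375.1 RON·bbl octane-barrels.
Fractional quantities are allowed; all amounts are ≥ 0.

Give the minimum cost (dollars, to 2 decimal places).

Let x1 = barrels of MTBE, x2 = barrels of raffinate, x3 = barrels of toluene.
min 112.95x1 + 69.88x2 + 107.07x3 subject to:
  4.26x1 + 5x2 + 5.86x3 ≥ 3.68   (energy)
  115.5x1 ≥ 182.9   (oxygenate mass)
  119.8x1 + 63.9x2 + 111.6x3 ≥ 375.1   (octane-barrels)
  x1, x2, x3 ≥ 0.
The minimum-cost mix takes nothing from raffinate, toluene — only MTBE. Binding constraint: octane-barrels.
So MTBE = 3.131 barrels.
Total cost: 112.95·3.131 = 353.6465.

$353.65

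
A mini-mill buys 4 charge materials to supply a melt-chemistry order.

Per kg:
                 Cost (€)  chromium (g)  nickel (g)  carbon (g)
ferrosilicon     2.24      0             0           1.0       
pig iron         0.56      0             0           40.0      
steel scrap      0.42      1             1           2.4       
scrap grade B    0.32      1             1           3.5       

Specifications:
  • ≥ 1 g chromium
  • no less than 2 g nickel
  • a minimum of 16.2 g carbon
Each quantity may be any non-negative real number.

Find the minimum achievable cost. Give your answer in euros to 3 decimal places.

Let x1 = kg of ferrosilicon, x2 = kg of pig iron, x3 = kg of steel scrap, x4 = kg of scrap grade B.
Minimize 2.24x1 + 0.56x2 + 0.42x3 + 0.32x4 subject to:
  1x3 + 1x4 ≥ 1   (chromium)
  1x3 + 1x4 ≥ 2   (nickel)
  1x1 + 40x2 + 2.4x3 + 3.5x4 ≥ 16.2   (carbon)
  x1, x2, x3, x4 ≥ 0.
The minimum-cost mix takes nothing from ferrosilicon, steel scrap — only pig iron, scrap grade B. The nickel and carbon requirements are met with equality.
That vertex is x2 = 0.23, x4 = 2.
Cost = 0.56·0.23 + 0.32·2 = 0.76880.

€0.769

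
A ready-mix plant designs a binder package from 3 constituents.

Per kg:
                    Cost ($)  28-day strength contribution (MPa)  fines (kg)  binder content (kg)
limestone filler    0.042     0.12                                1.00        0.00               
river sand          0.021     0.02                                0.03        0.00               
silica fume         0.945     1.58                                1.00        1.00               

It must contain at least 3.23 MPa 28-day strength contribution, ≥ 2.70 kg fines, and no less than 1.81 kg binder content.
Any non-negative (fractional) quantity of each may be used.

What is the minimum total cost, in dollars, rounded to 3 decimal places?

Let x1 = kg of limestone filler, x2 = kg of river sand, x3 = kg of silica fume.
min 0.042x1 + 0.021x2 + 0.945x3 subject to:
  0.12x1 + 0.02x2 + 1.58x3 ≥ 3.23   (28-day strength contribution)
  1x1 + 0.03x2 + 1x3 ≥ 2.7   (fines)
  1x3 ≥ 1.81   (binder content)
  x1, x2, x3 ≥ 0.
The minimum-cost mix takes nothing from river sand — only limestone filler, silica fume. There the 28-day strength contribution and binder content constraints are tight.
That vertex is x1 = 3.085, x3 = 1.81.
Objective = 0.042·3.085 + 0.945·1.81 = 1.84002.

$1.840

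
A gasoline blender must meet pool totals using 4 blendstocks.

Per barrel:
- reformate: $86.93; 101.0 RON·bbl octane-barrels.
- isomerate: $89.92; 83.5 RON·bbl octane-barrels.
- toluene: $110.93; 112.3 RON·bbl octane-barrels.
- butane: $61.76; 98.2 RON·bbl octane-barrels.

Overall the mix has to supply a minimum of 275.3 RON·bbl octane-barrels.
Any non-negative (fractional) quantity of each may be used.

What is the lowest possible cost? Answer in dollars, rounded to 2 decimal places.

Let x1 = barrels of reformate, x2 = barrels of isomerate, x3 = barrels of toluene, x4 = barrels of butane.
Minimise 86.93x1 + 89.92x2 + 110.93x3 + 61.76x4 with:
  101x1 + 83.5x2 + 112.3x3 + 98.2x4 ≥ 275.3   (octane-barrels)
  x1, x2, x3, x4 ≥ 0.
The cheapest feasible vertex uses only butane; reformate, isomerate, toluene are not used. Binding constraint: octane-barrels.
Solving gives x4 = 2.8035.
Hence cost = 61.76·2.8035 = $173.1442.

$173.14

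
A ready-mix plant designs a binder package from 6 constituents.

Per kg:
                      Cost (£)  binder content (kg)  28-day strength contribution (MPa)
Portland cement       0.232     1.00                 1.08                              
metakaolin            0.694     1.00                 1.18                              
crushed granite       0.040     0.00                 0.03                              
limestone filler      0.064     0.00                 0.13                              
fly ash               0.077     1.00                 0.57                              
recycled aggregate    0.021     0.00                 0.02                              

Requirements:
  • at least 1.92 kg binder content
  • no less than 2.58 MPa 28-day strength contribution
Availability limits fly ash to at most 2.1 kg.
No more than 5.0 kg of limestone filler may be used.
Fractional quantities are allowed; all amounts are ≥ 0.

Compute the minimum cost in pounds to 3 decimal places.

Set it up as a linear program. Let x1 = kg of Portland cement, x2 = kg of metakaolin, x3 = kg of crushed granite, x4 = kg of limestone filler, x5 = kg of fly ash, x6 = kg of recycled aggregate.
min 0.232x1 + 0.694x2 + 0.04x3 + 0.064x4 + 0.077x5 + 0.021x6 subject to:
  1x1 + 1x2 + 1x5 ≥ 1.92   (binder content)
  1.08x1 + 1.18x2 + 0.03x3 + 0.13x4 + 0.57x5 + 0.02x6 ≥ 2.58   (28-day strength contribution)
  x5 ≤ 2.1
  x4 ≤ 5
  x1, x2, x3, x4, x5, x6 ≥ 0.
The minimum-cost mix takes nothing from metakaolin, crushed granite, limestone filler, recycled aggregate — only Portland cement, fly ash. There the 28-day strength contribution and the fly ash cap constraints are tight.
Optimal quantities: Portland cement = 1.281 kg, fly ash = 2.1 kg.
Hence cost = 0.232·1.281 + 0.077·2.1 = £0.45889.

£0.459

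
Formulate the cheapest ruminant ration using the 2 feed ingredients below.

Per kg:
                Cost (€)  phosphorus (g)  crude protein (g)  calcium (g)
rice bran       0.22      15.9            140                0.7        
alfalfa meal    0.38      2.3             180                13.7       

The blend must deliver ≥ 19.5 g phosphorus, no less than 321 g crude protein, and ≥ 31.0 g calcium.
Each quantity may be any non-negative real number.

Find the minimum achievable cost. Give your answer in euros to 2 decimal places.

Let x1 = kg of rice bran, x2 = kg of alfalfa meal.
Minimize 0.22x1 + 0.38x2 subject to:
  15.9x1 + 2.3x2 ≥ 19.5   (phosphorus)
  140x1 + 180x2 ≥ 321   (crude protein)
  0.7x1 + 13.7x2 ≥ 31   (calcium)
  x1, x2 ≥ 0.
Both inputs are positive at the optimum. Binding constraints: phosphorus and calcium.
That vertex is x1 = 0.9058, x2 = 2.216.
Total cost: 0.22·0.9058 + 0.38·2.216 = 1.0414.

€1.04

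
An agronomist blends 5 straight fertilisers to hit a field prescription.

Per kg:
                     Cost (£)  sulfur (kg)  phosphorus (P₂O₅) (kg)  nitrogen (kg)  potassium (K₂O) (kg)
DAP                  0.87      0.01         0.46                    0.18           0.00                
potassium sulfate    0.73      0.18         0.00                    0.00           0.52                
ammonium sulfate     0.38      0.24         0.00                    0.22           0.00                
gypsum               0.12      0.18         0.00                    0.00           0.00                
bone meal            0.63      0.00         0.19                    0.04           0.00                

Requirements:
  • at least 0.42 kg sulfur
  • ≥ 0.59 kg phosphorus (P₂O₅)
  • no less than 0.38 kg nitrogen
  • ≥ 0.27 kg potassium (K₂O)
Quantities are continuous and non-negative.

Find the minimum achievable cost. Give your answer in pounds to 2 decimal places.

Treat it as an LP. Let x1 = kg of DAP, x2 = kg of potassium sulfate, x3 = kg of ammonium sulfate, x4 = kg of gypsum, x5 = kg of bone meal.
Minimise 0.87x1 + 0.73x2 + 0.38x3 + 0.12x4 + 0.63x5 s.t.:
  0.01x1 + 0.18x2 + 0.24x3 + 0.18x4 ≥ 0.42   (sulfur)
  0.46x1 + 0.19x5 ≥ 0.59   (phosphorus (P₂O₅))
  0.18x1 + 0.22x3 + 0.04x5 ≥ 0.38   (nitrogen)
  0.52x2 ≥ 0.27   (potassium (K₂O))
  x1, x2, x3, x4, x5 ≥ 0.
At the optimum only DAP, potassium sulfate, ammonium sulfate, gypsum are positive (bone meal = 0). Binding constraints: sulfur, phosphorus (P₂O₅), nitrogen, potassium (K₂O).
That vertex is x1 = 1.283, x2 = 0.5192, x3 = 0.6779, x4 = 0.839.
Cost = 0.87·1.283 + 0.73·0.5192 + 0.38·0.6779 + 0.12·0.839 = 1.8535.

£1.85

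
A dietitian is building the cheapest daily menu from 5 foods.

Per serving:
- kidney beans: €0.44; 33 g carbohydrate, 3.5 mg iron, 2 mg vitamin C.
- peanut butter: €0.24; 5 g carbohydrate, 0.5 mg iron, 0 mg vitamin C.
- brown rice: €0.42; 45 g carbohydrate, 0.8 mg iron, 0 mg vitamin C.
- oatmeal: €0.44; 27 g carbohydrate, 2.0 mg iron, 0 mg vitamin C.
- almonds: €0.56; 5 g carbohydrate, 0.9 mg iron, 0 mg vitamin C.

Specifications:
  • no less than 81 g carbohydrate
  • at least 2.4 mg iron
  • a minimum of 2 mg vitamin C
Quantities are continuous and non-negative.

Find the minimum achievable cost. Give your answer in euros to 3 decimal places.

Let x1 = servings of kidney beans, x2 = servings of peanut butter, x3 = servings of brown rice, x4 = servings of oatmeal, x5 = servings of almonds.
min 0.44x1 + 0.24x2 + 0.42x3 + 0.44x4 + 0.56x5 with:
  33x1 + 5x2 + 45x3 + 27x4 + 5x5 ≥ 81   (carbohydrate)
  3.5x1 + 0.5x2 + 0.8x3 + 2x4 + 0.9x5 ≥ 2.4   (iron)
  2x1 ≥ 2   (vitamin C)
  x1, x2, x3, x4, x5 ≥ 0.
At the optimum only kidney beans, brown rice are positive (peanut butter, oatmeal, almonds = 0). There the carbohydrate and vitamin C constraints are tight.
Solving gives x1 = 1, x3 = 1.067.
Cost = 0.44·1 + 0.42·1.067 = 0.88814.

€0.888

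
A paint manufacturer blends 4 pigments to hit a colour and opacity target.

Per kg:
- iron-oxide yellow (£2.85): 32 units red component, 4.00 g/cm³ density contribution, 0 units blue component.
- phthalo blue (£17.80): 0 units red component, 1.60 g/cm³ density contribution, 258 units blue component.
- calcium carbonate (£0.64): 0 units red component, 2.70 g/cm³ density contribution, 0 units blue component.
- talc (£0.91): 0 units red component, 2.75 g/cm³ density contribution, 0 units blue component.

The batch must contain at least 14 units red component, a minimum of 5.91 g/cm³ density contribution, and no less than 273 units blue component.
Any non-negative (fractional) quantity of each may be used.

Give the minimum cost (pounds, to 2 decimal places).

Let x1 = kg of iron-oxide yellow, x2 = kg of phthalo blue, x3 = kg of calcium carbonate, x4 = kg of talc.
Minimize 2.85x1 + 17.8x2 + 0.64x3 + 0.91x4 subject to:
  32x1 ≥ 14   (red component)
  4x1 + 1.6x2 + 2.7x3 + 2.75x4 ≥ 5.91   (density contribution)
  258x2 ≥ 273   (blue component)
  x1, x2, x3, x4 ≥ 0.
The optimal basis is {iron-oxide yellow, phthalo blue, calcium carbonate}; talc drops out. The red component, density contribution, blue component requirements are met with equality.
So iron-oxide yellow = 0.4375 kg, phthalo blue = 1.0581 kg, calcium carbonate = 0.9137 kg.
Cost = 2.85·0.4375 + 17.8·1.0581 + 0.64·0.9137 = 20.6658.

£20.67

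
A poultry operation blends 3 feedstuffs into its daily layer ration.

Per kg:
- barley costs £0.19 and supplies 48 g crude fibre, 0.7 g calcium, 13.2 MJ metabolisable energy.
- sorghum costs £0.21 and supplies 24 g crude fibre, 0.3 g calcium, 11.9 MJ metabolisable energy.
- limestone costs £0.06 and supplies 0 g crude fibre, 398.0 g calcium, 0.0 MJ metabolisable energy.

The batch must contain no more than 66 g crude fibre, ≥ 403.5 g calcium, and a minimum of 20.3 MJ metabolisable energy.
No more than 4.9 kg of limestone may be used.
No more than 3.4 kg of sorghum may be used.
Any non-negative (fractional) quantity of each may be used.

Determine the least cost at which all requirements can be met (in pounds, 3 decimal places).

Treat it as an LP. Let x1 = kg of barley, x2 = kg of sorghum, x3 = kg of limestone.
min 0.19x1 + 0.21x2 + 0.06x3 subject to:
  48x1 + 24x2 ≤ 66   (crude fibre)
  0.7x1 + 0.3x2 + 398x3 ≥ 403.5   (calcium)
  13.2x1 + 11.9x2 ≥ 20.3   (metabolisable energy)
  x3 ≤ 4.9
  x2 ≤ 3.4
  x1, x2, x3 ≥ 0.
The optimal mix uses every input. Binding constraints: crude fibre, calcium, metabolisable energy.
So barley = 1.172 kg, sorghum = 0.4057 kg, limestone = 1.011 kg.
Objective = 0.19·1.172 + 0.21·0.4057 + 0.06·1.011 = 0.36854.

£0.369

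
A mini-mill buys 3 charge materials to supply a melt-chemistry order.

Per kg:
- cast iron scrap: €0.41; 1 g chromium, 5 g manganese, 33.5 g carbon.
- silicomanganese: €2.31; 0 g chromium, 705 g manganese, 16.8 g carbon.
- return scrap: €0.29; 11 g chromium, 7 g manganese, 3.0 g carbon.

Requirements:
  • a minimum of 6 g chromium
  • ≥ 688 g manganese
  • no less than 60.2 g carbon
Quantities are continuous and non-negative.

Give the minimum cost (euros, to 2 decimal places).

Let x1 = kg of cast iron scrap, x2 = kg of silicomanganese, x3 = kg of return scrap.
Minimize 0.41x1 + 2.31x2 + 0.29x3 with:
  1x1 + 11x3 ≥ 6   (chromium)
  5x1 + 705x2 + 7x3 ≥ 688   (manganese)
  33.5x1 + 16.8x2 + 3x3 ≥ 60.2   (carbon)
  x1, x2, x3 ≥ 0.
All 3 inputs are positive at the optimum. There the chromium, manganese, carbon constraints are tight.
Optimal quantities: cast iron scrap = 1.276 kg, silicomanganese = 0.9626 kg, return scrap = 0.4295 kg.
Objective = 0.41·1.276 + 2.31·0.9626 + 0.29·0.4295 = 2.8713.

€2.87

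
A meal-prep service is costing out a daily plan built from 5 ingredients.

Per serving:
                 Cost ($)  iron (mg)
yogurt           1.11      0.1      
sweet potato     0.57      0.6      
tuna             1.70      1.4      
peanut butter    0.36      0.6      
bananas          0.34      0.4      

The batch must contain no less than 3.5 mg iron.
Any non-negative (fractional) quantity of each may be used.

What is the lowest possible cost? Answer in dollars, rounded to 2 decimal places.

$2.10

Let x1 = servings of yogurt, x2 = servings of sweet potato, x3 = servings of tuna, x4 = servings of peanut butter, x5 = servings of bananas.
Minimise 1.11x1 + 0.57x2 + 1.7x3 + 0.36x4 + 0.34x5 with:
  0.1x1 + 0.6x2 + 1.4x3 + 0.6x4 + 0.4x5 ≥ 3.5   (iron)
  x1, x2, x3, x4, x5 ≥ 0.
The minimum-cost mix takes nothing from yogurt, sweet potato, tuna, bananas — only peanut butter. Binding constraint: iron.
Optimal quantities: peanut butter = 5.833 servings.
Total cost: 0.36·5.833 = 2.0999.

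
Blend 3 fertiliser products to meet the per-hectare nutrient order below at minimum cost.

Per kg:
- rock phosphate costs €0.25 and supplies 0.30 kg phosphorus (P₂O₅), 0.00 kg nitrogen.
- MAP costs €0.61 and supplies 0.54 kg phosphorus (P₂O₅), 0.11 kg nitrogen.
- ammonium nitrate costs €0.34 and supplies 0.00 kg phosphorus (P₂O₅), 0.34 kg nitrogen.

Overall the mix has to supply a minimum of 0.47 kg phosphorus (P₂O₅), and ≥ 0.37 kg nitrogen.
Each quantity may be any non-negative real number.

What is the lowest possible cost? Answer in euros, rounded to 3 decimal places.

This is a linear program. Let x1 = kg of rock phosphate, x2 = kg of MAP, x3 = kg of ammonium nitrate.
Minimize 0.25x1 + 0.61x2 + 0.34x3 subject to:
  0.3x1 + 0.54x2 ≥ 0.47   (phosphorus (P₂O₅))
  0.11x2 + 0.34x3 ≥ 0.37   (nitrogen)
  x1, x2, x3 ≥ 0.
At the optimum only rock phosphate, ammonium nitrate are positive (MAP = 0). There the phosphorus (P₂O₅) and nitrogen constraints are tight.
Optimal quantities: rock phosphate = 1.567 kg, ammonium nitrate = 1.088 kg.
Cost = 0.25·1.567 + 0.34·1.088 = 0.76167.

€0.762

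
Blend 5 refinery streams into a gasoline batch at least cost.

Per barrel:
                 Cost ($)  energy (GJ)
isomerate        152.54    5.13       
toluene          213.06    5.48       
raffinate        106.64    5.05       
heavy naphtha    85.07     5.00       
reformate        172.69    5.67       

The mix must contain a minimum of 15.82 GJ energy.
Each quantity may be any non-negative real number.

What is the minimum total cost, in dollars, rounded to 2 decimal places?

Let x1 = barrels of isomerate, x2 = barrels of toluene, x3 = barrels of raffinate, x4 = barrels of heavy naphtha, x5 = barrels of reformate.
Minimise 152.54x1 + 213.06x2 + 106.64x3 + 85.07x4 + 172.69x5 subject to:
  5.13x1 + 5.48x2 + 5.05x3 + 5x4 + 5.67x5 ≥ 15.82   (energy)
  x1, x2, x3, x4, x5 ≥ 0.
The optimal basis is {heavy naphtha}; isomerate, toluene, raffinate, reformate drop out. Binding constraint: energy.
That vertex is x4 = 3.164.
Hence cost = 85.07·3.164 = $269.1615.

$269.16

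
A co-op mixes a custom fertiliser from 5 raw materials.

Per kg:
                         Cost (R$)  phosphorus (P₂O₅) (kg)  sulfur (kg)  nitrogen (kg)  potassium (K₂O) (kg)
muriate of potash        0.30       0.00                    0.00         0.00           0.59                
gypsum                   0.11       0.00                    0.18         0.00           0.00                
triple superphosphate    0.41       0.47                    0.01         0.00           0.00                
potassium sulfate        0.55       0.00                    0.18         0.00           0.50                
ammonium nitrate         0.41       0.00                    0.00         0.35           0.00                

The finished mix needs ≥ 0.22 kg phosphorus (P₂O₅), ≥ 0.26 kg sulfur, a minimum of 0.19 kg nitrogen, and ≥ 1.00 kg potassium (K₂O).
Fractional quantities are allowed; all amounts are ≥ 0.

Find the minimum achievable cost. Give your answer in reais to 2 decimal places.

Let x1 = kg of muriate of potash, x2 = kg of gypsum, x3 = kg of triple superphosphate, x4 = kg of potassium sulfate, x5 = kg of ammonium nitrate.
min 0.3x1 + 0.11x2 + 0.41x3 + 0.55x4 + 0.41x5 subject to:
  0.47x3 ≥ 0.22   (phosphorus (P₂O₅))
  0.18x2 + 0.01x3 + 0.18x4 ≥ 0.26   (sulfur)
  0.35x5 ≥ 0.19   (nitrogen)
  0.59x1 + 0.5x4 ≥ 1   (potassium (K₂O))
  x1, x2, x3, x4, x5 ≥ 0.
At the optimum only muriate of potash, gypsum, triple superphosphate, ammonium nitrate are positive (potassium sulfate = 0). Binding constraints: phosphorus (P₂O₅), sulfur, nitrogen, potassium (K₂O).
Optimal quantities: muriate of potash = 1.695 kg, gypsum = 1.418 kg, triple superphosphate = 0.4681 kg, ammonium nitrate = 0.5429 kg.
Objective = 0.3·1.695 + 0.11·1.418 + 0.41·0.4681 + 0.41·0.5429 = 1.0790.

R$1.08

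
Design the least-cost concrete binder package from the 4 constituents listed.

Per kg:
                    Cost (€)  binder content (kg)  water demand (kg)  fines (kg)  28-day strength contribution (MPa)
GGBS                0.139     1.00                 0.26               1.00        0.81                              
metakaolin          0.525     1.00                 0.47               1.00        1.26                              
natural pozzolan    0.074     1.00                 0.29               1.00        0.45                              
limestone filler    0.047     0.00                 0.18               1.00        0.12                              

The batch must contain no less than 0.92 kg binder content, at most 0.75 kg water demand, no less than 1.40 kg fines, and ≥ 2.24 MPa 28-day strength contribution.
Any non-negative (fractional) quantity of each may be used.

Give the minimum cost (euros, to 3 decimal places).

Let x1 = kg of GGBS, x2 = kg of metakaolin, x3 = kg of natural pozzolan, x4 = kg of limestone filler.
min 0.139x1 + 0.525x2 + 0.074x3 + 0.047x4 with:
  1x1 + 1x2 + 1x3 ≥ 0.92   (binder content)
  0.26x1 + 0.47x2 + 0.29x3 + 0.18x4 ≤ 0.75   (water demand)
  1x1 + 1x2 + 1x3 + 1x4 ≥ 1.4   (fines)
  0.81x1 + 1.26x2 + 0.45x3 + 0.12x4 ≥ 2.24   (28-day strength contribution)
  x1, x2, x3, x4 ≥ 0.
At the optimum only GGBS, natural pozzolan are positive (metakaolin, limestone filler = 0). The water demand and 28-day strength contribution requirements are met with equality.
That vertex is x1 = 2.647, x3 = 0.2129.
Hence cost = 0.139·2.647 + 0.074·0.2129 = €0.38369.

€0.384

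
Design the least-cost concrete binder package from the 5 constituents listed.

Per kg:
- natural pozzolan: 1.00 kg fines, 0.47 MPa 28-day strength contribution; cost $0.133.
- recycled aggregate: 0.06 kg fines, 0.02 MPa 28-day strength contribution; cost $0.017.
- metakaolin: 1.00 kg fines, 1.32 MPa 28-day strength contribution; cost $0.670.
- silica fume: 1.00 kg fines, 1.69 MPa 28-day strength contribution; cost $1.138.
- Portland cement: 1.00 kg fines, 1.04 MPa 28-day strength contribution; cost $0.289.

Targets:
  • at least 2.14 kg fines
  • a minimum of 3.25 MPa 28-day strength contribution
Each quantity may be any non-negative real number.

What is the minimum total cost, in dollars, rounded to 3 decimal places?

Let x1 = kg of natural pozzolan, x2 = kg of recycled aggregate, x3 = kg of metakaolin, x4 = kg of silica fume, x5 = kg of Portland cement.
Minimize 0.133x1 + 0.017x2 + 0.67x3 + 1.138x4 + 0.289x5 s.t.:
  1x1 + 0.06x2 + 1x3 + 1x4 + 1x5 ≥ 2.14   (fines)
  0.47x1 + 0.02x2 + 1.32x3 + 1.69x4 + 1.04x5 ≥ 3.25   (28-day strength contribution)
  x1, x2, x3, x4, x5 ≥ 0.
The optimal basis is {Portland cement}; natural pozzolan, recycled aggregate, metakaolin, silica fume drop out. The 28-day strength contribution requirement is met with equality.
Solving gives x5 = 3.125.
Objective = 0.289·3.125 = 0.90313.

$0.903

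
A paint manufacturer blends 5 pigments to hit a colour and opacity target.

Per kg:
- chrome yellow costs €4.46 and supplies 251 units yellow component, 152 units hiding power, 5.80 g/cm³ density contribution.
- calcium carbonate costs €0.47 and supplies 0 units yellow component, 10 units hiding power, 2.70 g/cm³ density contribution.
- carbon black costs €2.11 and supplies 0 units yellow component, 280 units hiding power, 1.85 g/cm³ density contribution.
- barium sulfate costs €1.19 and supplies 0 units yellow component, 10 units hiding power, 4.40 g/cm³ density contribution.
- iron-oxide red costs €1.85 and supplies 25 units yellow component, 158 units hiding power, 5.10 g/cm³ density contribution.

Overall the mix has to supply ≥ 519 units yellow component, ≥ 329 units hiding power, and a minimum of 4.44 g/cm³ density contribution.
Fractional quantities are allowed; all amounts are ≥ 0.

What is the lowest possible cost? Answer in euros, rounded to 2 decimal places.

€9.33

Set it up as a linear program. Let x1 = kg of chrome yellow, x2 = kg of calcium carbonate, x3 = kg of carbon black, x4 = kg of barium sulfate, x5 = kg of iron-oxide red.
Minimise 4.46x1 + 0.47x2 + 2.11x3 + 1.19x4 + 1.85x5 with:
  251x1 + 25x5 ≥ 519   (yellow component)
  152x1 + 10x2 + 280x3 + 10x4 + 158x5 ≥ 329   (hiding power)
  5.8x1 + 2.7x2 + 1.85x3 + 4.4x4 + 5.1x5 ≥ 4.44   (density contribution)
  x1, x2, x3, x4, x5 ≥ 0.
At the optimum only chrome yellow, carbon black are positive (calcium carbonate, barium sulfate, iron-oxide red = 0). The yellow component and hiding power requirements are met with equality.
So chrome yellow = 2.068 kg, carbon black = 0.05252 kg.
Cost = 4.46·2.068 + 2.11·0.05252 = 9.3341.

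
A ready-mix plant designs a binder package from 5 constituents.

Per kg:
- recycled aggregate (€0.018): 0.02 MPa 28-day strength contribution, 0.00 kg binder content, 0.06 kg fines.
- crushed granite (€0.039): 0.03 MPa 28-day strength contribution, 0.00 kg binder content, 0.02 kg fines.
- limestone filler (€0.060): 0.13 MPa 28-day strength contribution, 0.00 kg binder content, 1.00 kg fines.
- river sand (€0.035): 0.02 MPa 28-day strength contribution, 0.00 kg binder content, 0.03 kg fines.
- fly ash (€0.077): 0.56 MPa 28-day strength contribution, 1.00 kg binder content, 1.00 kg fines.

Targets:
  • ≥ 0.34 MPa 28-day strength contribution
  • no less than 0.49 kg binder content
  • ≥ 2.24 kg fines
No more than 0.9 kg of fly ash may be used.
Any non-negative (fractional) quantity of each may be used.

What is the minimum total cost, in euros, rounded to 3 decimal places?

€0.143

Let x1 = kg of recycled aggregate, x2 = kg of crushed granite, x3 = kg of limestone filler, x4 = kg of river sand, x5 = kg of fly ash.
min 0.018x1 + 0.039x2 + 0.06x3 + 0.035x4 + 0.077x5 with:
  0.02x1 + 0.03x2 + 0.13x3 + 0.02x4 + 0.56x5 ≥ 0.34   (28-day strength contribution)
  1x5 ≥ 0.49   (binder content)
  0.06x1 + 0.02x2 + 1x3 + 0.03x4 + 1x5 ≥ 2.24   (fines)
  x5 ≤ 0.9
  x1, x2, x3, x4, x5 ≥ 0.
At the optimum only limestone filler, fly ash are positive (recycled aggregate, crushed granite, river sand = 0). There the binder content and fines constraints are tight.
Solving gives x3 = 1.75, x5 = 0.49.
Hence cost = 0.06·1.75 + 0.077·0.49 = €0.14273.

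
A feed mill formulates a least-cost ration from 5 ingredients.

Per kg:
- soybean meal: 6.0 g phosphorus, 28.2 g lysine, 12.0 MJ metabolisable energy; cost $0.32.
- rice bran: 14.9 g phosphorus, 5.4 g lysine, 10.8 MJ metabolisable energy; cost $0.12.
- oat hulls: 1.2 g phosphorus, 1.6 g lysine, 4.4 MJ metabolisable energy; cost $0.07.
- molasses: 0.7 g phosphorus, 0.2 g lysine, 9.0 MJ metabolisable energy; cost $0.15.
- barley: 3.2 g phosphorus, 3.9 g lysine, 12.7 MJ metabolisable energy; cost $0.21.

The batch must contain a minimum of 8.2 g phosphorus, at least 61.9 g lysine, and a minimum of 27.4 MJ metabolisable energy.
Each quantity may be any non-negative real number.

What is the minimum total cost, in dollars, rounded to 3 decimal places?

Let x1 = kg of soybean meal, x2 = kg of rice bran, x3 = kg of oat hulls, x4 = kg of molasses, x5 = kg of barley.
min 0.32x1 + 0.12x2 + 0.07x3 + 0.15x4 + 0.21x5 with:
  6x1 + 14.9x2 + 1.2x3 + 0.7x4 + 3.2x5 ≥ 8.2   (phosphorus)
  28.2x1 + 5.4x2 + 1.6x3 + 0.2x4 + 3.9x5 ≥ 61.9   (lysine)
  12x1 + 10.8x2 + 4.4x3 + 9x4 + 12.7x5 ≥ 27.4   (metabolisable energy)
  x1, x2, x3, x4, x5 ≥ 0.
At the optimum only soybean meal, rice bran are positive (oat hulls, molasses, barley = 0). Binding constraints: lysine and metabolisable energy.
Solving gives x1 = 2.171, x2 = 0.1246.
Cost = 0.32·2.171 + 0.12·0.1246 = 0.70967.

$0.710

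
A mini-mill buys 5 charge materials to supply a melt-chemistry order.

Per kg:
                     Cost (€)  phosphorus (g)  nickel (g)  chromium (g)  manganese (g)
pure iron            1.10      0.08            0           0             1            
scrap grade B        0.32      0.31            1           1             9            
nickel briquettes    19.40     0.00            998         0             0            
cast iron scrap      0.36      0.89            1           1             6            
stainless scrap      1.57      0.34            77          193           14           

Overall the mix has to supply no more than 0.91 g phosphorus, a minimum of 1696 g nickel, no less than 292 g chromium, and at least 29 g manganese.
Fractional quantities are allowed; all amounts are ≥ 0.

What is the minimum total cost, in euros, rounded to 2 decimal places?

€33.12

Treat it as an LP. Let x1 = kg of pure iron, x2 = kg of scrap grade B, x3 = kg of nickel briquettes, x4 = kg of cast iron scrap, x5 = kg of stainless scrap.
min 1.1x1 + 0.32x2 + 19.4x3 + 0.36x4 + 1.57x5 subject to:
  0.08x1 + 0.31x2 + 0.89x4 + 0.34x5 ≤ 0.91   (phosphorus)
  1x2 + 998x3 + 1x4 + 77x5 ≥ 1696   (nickel)
  1x2 + 1x4 + 193x5 ≥ 292   (chromium)
  1x1 + 9x2 + 6x4 + 14x5 ≥ 29   (manganese)
  x1, x2, x3, x4, x5 ≥ 0.
The minimum-cost mix takes nothing from pure iron, scrap grade B, cast iron scrap — only nickel briquettes, stainless scrap. The nickel and manganese requirements are met with equality.
That vertex is x3 = 1.5396, x5 = 2.0714.
Total cost: 19.4·1.5396 + 1.57·2.0714 = 33.1203.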